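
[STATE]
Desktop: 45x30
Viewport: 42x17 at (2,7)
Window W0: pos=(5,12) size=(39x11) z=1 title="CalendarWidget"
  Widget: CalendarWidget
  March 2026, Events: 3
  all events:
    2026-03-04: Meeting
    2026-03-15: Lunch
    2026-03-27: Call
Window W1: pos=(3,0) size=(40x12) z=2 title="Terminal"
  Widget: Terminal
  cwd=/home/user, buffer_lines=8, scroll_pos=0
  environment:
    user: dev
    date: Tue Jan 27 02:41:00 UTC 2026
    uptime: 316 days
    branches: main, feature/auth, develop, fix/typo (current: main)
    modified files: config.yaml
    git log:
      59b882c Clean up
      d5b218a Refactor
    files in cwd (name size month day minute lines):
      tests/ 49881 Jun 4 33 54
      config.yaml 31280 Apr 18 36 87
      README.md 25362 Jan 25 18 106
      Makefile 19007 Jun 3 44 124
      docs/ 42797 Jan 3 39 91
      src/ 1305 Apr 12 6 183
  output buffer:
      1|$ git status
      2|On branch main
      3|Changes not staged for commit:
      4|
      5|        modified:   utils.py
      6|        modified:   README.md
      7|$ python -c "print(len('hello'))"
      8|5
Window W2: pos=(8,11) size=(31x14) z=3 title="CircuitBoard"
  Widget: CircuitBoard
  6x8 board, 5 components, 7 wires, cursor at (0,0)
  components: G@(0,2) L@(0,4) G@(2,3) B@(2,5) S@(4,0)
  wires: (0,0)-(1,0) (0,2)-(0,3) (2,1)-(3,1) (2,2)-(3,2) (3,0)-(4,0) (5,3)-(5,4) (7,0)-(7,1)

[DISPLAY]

 ┃        modified:   utils.py          ┃ 
 ┃        modified:   README.md         ┃ 
 ┃$ python -c "print(len('hello'))"     ┃ 
 ┃5                                     ┃ 
 ┗━━━━┏━━━━━━━━━━━━━━━━━━━━━━━━━━━━━┓━━━┛ 
   ┏━━┃ CircuitBoard                ┃━━━━┓
   ┃ C┠─────────────────────────────┨    ┃
   ┠──┃   0 1 2 3 4 5               ┃────┨
   ┃  ┃0  [.]      G ─ ·   L        ┃    ┃
   ┃Mo┃    │                        ┃    ┃
   ┃  ┃1   ·                        ┃    ┃
   ┃ 2┃                             ┃    ┃
   ┃ 9┃2       ·   ·   G       B    ┃    ┃
   ┃16┃        │   │                ┃    ┃
   ┃23┃3   ·   ·   ·                ┃    ┃
   ┗━━┃    │                        ┃━━━━┛
      ┃4   S                        ┃     


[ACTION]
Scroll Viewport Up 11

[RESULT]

 ┏━━━━━━━━━━━━━━━━━━━━━━━━━━━━━━━━━━━━━━┓ 
 ┃ Terminal                             ┃ 
 ┠──────────────────────────────────────┨ 
 ┃$ git status                          ┃ 
 ┃On branch main                        ┃ 
 ┃Changes not staged for commit:        ┃ 
 ┃                                      ┃ 
 ┃        modified:   utils.py          ┃ 
 ┃        modified:   README.md         ┃ 
 ┃$ python -c "print(len('hello'))"     ┃ 
 ┃5                                     ┃ 
 ┗━━━━┏━━━━━━━━━━━━━━━━━━━━━━━━━━━━━┓━━━┛ 
   ┏━━┃ CircuitBoard                ┃━━━━┓
   ┃ C┠─────────────────────────────┨    ┃
   ┠──┃   0 1 2 3 4 5               ┃────┨
   ┃  ┃0  [.]      G ─ ·   L        ┃    ┃
   ┃Mo┃    │                        ┃    ┃


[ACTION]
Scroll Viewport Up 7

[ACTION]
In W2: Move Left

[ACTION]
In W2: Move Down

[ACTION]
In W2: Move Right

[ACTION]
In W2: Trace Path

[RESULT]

 ┏━━━━━━━━━━━━━━━━━━━━━━━━━━━━━━━━━━━━━━┓ 
 ┃ Terminal                             ┃ 
 ┠──────────────────────────────────────┨ 
 ┃$ git status                          ┃ 
 ┃On branch main                        ┃ 
 ┃Changes not staged for commit:        ┃ 
 ┃                                      ┃ 
 ┃        modified:   utils.py          ┃ 
 ┃        modified:   README.md         ┃ 
 ┃$ python -c "print(len('hello'))"     ┃ 
 ┃5                                     ┃ 
 ┗━━━━┏━━━━━━━━━━━━━━━━━━━━━━━━━━━━━┓━━━┛ 
   ┏━━┃ CircuitBoard                ┃━━━━┓
   ┃ C┠─────────────────────────────┨    ┃
   ┠──┃   0 1 2 3 4 5               ┃────┨
   ┃  ┃0   ·       G ─ ·   L        ┃    ┃
   ┃Mo┃    │                        ┃    ┃


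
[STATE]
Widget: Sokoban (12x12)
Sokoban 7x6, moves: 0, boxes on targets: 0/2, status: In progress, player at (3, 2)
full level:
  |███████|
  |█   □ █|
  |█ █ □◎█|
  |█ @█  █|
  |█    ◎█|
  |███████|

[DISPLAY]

███████     
█   □ █     
█ █ □◎█     
█ @█  █     
█    ◎█     
███████     
Moves: 0  0/
            
            
            
            
            


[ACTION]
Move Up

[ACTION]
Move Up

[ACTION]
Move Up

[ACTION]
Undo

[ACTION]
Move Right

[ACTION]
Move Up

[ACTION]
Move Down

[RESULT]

███████     
█   □ █     
█ █ □◎█     
█  █  █     
█ @  ◎█     
███████     
Moves: 1  0/
            
            
            
            
            


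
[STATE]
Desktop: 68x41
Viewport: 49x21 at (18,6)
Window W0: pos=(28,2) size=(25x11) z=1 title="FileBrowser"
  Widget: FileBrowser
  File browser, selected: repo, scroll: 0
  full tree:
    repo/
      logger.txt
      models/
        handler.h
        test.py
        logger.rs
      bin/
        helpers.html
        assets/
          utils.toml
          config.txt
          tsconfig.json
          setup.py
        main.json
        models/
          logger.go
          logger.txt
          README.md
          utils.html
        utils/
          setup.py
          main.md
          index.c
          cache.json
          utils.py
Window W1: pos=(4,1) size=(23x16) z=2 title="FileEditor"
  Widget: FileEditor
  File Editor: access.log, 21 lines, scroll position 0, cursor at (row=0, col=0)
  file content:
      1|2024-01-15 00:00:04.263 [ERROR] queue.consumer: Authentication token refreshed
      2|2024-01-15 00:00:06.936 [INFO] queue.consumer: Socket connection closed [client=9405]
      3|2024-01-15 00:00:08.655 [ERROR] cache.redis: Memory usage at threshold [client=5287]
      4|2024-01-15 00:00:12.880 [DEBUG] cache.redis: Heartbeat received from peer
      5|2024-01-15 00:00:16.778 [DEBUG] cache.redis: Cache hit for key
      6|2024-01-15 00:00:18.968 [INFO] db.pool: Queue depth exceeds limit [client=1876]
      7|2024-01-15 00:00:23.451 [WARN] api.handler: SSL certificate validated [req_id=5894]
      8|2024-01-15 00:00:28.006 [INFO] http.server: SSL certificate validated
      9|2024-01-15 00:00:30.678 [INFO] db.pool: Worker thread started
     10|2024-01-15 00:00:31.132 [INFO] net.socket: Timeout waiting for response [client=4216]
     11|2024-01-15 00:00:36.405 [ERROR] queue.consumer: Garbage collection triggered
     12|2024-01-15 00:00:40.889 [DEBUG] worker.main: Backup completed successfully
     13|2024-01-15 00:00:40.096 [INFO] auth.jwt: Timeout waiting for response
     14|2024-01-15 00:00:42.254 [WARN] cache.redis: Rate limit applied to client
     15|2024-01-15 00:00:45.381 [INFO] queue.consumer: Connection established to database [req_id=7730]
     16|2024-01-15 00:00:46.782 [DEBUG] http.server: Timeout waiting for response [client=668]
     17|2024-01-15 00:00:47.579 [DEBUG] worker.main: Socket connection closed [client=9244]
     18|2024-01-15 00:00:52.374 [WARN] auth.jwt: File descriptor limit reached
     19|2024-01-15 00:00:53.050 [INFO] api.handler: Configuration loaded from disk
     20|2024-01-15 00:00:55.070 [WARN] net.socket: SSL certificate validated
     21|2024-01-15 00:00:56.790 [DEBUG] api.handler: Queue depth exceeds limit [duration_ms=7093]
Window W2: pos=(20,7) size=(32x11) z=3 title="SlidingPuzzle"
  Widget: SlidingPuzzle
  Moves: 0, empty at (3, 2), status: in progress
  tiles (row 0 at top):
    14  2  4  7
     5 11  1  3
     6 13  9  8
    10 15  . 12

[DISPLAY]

:00:08.░┃ ┃    logger.txt         ┃              
:0┏━━━━━━━━━━━━━━━━━━━━━━━━━━━━━━┓┃              
:0┃ SlidingPuzzle                ┃┃              
:0┠──────────────────────────────┨┃              
:0┃┌────┬────┬────┬────┐         ┃┃              
:0┃│ 14 │  2 │  4 │  7 │         ┃┃              
:0┃├────┼────┼────┼────┤         ┃┛              
:0┃│  5 │ 11 │  1 │  3 │         ┃               
:0┃├────┼────┼────┼────┤         ┃               
:0┃│  6 │ 13 │  9 │  8 │         ┃               
━━┃├────┼────┼────┼────┤         ┃               
  ┗━━━━━━━━━━━━━━━━━━━━━━━━━━━━━━┛               
                                                 
                                                 
                                                 
                                                 
                                                 
                                                 
                                                 
                                                 
                                                 


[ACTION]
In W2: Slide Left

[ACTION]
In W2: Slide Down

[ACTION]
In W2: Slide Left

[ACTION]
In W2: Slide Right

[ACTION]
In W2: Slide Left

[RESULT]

:00:08.░┃ ┃    logger.txt         ┃              
:0┏━━━━━━━━━━━━━━━━━━━━━━━━━━━━━━┓┃              
:0┃ SlidingPuzzle                ┃┃              
:0┠──────────────────────────────┨┃              
:0┃┌────┬────┬────┬────┐         ┃┃              
:0┃│ 14 │  2 │  4 │  7 │         ┃┃              
:0┃├────┼────┼────┼────┤         ┃┛              
:0┃│  5 │ 11 │  1 │  3 │         ┃               
:0┃├────┼────┼────┼────┤         ┃               
:0┃│  6 │ 13 │  9 │    │         ┃               
━━┃├────┼────┼────┼────┤         ┃               
  ┗━━━━━━━━━━━━━━━━━━━━━━━━━━━━━━┛               
                                                 
                                                 
                                                 
                                                 
                                                 
                                                 
                                                 
                                                 
                                                 


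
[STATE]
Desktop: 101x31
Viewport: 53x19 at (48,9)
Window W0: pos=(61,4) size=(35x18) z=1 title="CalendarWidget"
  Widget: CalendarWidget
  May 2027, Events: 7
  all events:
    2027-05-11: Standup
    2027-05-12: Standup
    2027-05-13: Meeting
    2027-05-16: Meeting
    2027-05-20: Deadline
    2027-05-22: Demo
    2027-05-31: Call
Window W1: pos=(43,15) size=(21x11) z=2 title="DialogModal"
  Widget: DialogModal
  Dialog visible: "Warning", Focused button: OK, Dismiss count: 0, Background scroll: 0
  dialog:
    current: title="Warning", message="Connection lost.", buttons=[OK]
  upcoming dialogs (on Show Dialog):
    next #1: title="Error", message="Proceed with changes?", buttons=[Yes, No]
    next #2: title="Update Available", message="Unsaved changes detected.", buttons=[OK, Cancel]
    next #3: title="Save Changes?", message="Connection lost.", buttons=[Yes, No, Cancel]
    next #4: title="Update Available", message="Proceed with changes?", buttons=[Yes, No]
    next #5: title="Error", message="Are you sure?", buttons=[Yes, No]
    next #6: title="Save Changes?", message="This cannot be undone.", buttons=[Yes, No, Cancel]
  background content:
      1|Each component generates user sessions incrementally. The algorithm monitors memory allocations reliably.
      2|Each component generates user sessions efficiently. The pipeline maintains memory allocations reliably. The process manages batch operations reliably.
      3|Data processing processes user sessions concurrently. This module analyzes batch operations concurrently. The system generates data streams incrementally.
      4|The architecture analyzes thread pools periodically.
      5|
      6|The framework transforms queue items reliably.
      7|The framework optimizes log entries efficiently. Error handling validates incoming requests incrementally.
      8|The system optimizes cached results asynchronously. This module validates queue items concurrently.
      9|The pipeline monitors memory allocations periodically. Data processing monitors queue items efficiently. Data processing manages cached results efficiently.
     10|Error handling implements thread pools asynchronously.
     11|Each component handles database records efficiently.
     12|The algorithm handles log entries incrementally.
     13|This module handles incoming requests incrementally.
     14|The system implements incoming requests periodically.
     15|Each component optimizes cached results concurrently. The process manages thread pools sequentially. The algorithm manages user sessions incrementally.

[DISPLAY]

             ┃                1  2             ┃     
             ┃ 3  4  5  6  7  8  9             ┃     
             ┃10 11* 12* 13* 14 15 16*         ┃     
             ┃17 18 19 20* 21 22* 23           ┃     
             ┃24 25 26 27 28 29 30             ┃     
             ┃31*                              ┃     
━━━━━━━━━━━━━━━┓                               ┃     
logModal       ┃                               ┃     
───────────────┨                               ┃     
 component gene┃                               ┃     
────────────┐ne┃                               ┃     
  Warning   │ro┃                               ┃     
onnection lo│an┃━━━━━━━━━━━━━━━━━━━━━━━━━━━━━━━┛     
    [OK]    │  ┃                                     
────────────┘ns┃                                     
framework optim┃                                     
━━━━━━━━━━━━━━━┛                                     
                                                     
                                                     


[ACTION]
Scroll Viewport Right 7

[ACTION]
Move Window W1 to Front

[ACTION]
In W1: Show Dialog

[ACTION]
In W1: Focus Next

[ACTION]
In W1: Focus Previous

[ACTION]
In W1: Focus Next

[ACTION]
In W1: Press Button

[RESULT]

             ┃                1  2             ┃     
             ┃ 3  4  5  6  7  8  9             ┃     
             ┃10 11* 12* 13* 14 15 16*         ┃     
             ┃17 18 19 20* 21 22* 23           ┃     
             ┃24 25 26 27 28 29 30             ┃     
             ┃31*                              ┃     
━━━━━━━━━━━━━━━┓                               ┃     
logModal       ┃                               ┃     
───────────────┨                               ┃     
 component gene┃                               ┃     
 component gene┃                               ┃     
 processing pro┃                               ┃     
architecture an┃━━━━━━━━━━━━━━━━━━━━━━━━━━━━━━━┛     
               ┃                                     
framework trans┃                                     
framework optim┃                                     
━━━━━━━━━━━━━━━┛                                     
                                                     
                                                     


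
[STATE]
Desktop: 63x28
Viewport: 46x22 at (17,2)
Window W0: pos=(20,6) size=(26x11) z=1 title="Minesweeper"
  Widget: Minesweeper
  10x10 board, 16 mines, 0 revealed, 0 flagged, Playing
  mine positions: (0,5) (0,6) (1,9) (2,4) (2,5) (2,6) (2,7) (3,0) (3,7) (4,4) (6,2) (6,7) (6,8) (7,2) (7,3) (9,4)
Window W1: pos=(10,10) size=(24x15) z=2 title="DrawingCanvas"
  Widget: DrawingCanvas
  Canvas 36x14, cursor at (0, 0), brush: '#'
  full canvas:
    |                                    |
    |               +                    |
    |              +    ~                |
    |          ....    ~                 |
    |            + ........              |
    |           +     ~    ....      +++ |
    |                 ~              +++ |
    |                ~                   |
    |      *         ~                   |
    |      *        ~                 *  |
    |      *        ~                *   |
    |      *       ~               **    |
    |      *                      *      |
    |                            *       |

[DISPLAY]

                                              
                                              
                                              
                                              
   ┏━━━━━━━━━━━━━━━━━━━━━━━━┓                 
   ┃ Minesweeper            ┃                 
   ┠────────────────────────┨                 
   ┃■■■■■■■■■■              ┃                 
━━━━━━━━━━━━━━━━┓           ┃                 
ngCanvas        ┃           ┃                 
────────────────┨           ┃                 
                ┃           ┃                 
         +      ┃           ┃                 
        +    ~  ┃           ┃                 
    ....    ~   ┃━━━━━━━━━━━┛                 
      + ........┃                             
     +     ~    ┃                             
           ~    ┃                             
          ~     ┃                             
*         ~     ┃                             
*        ~      ┃                             
*        ~      ┃                             


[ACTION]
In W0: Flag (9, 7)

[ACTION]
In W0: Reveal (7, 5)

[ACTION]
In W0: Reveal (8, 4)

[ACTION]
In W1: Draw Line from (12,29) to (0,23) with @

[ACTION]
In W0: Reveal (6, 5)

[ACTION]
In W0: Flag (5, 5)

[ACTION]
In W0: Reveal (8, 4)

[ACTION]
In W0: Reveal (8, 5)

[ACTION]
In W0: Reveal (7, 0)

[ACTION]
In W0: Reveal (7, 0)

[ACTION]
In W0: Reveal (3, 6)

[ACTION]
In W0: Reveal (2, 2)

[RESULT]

                                              
                                              
                                              
                                              
   ┏━━━━━━━━━━━━━━━━━━━━━━━━┓                 
   ┃ Minesweeper            ┃                 
   ┠────────────────────────┨                 
   ┃    1■■■■■              ┃                 
━━━━━━━━━━━━━━━━┓           ┃                 
ngCanvas        ┃           ┃                 
────────────────┨           ┃                 
                ┃           ┃                 
         +      ┃           ┃                 
        +    ~  ┃           ┃                 
    ....    ~   ┃━━━━━━━━━━━┛                 
      + ........┃                             
     +     ~    ┃                             
           ~    ┃                             
          ~     ┃                             
*         ~     ┃                             
*        ~      ┃                             
*        ~      ┃                             


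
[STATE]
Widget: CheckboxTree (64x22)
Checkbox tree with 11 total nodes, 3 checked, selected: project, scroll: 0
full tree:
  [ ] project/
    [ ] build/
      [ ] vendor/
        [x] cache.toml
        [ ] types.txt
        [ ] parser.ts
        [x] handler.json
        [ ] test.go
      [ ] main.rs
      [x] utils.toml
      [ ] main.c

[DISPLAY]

>[-] project/                                                   
   [-] build/                                                   
     [-] vendor/                                                
       [x] cache.toml                                           
       [ ] types.txt                                            
       [ ] parser.ts                                            
       [x] handler.json                                         
       [ ] test.go                                              
     [ ] main.rs                                                
     [x] utils.toml                                             
     [ ] main.c                                                 
                                                                
                                                                
                                                                
                                                                
                                                                
                                                                
                                                                
                                                                
                                                                
                                                                
                                                                


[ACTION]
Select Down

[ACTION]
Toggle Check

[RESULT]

 [x] project/                                                   
>  [x] build/                                                   
     [x] vendor/                                                
       [x] cache.toml                                           
       [x] types.txt                                            
       [x] parser.ts                                            
       [x] handler.json                                         
       [x] test.go                                              
     [x] main.rs                                                
     [x] utils.toml                                             
     [x] main.c                                                 
                                                                
                                                                
                                                                
                                                                
                                                                
                                                                
                                                                
                                                                
                                                                
                                                                
                                                                


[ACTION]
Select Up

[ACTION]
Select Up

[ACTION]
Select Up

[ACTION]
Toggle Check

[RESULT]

>[ ] project/                                                   
   [ ] build/                                                   
     [ ] vendor/                                                
       [ ] cache.toml                                           
       [ ] types.txt                                            
       [ ] parser.ts                                            
       [ ] handler.json                                         
       [ ] test.go                                              
     [ ] main.rs                                                
     [ ] utils.toml                                             
     [ ] main.c                                                 
                                                                
                                                                
                                                                
                                                                
                                                                
                                                                
                                                                
                                                                
                                                                
                                                                
                                                                


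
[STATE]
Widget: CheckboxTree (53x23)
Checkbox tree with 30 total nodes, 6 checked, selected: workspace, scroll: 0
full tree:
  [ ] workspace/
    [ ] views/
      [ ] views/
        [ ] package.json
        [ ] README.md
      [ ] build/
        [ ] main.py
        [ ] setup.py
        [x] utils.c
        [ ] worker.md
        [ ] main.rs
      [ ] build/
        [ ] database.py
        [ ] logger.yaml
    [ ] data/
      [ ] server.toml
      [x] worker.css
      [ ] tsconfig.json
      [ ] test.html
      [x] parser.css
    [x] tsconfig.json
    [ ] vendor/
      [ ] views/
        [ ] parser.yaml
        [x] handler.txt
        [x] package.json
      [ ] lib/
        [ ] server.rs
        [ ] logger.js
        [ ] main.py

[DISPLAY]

>[-] workspace/                                      
   [-] views/                                        
     [ ] views/                                      
       [ ] package.json                              
       [ ] README.md                                 
     [-] build/                                      
       [ ] main.py                                   
       [ ] setup.py                                  
       [x] utils.c                                   
       [ ] worker.md                                 
       [ ] main.rs                                   
     [ ] build/                                      
       [ ] database.py                               
       [ ] logger.yaml                               
   [-] data/                                         
     [ ] server.toml                                 
     [x] worker.css                                  
     [ ] tsconfig.json                               
     [ ] test.html                                   
     [x] parser.css                                  
   [x] tsconfig.json                                 
   [-] vendor/                                       
     [-] views/                                      


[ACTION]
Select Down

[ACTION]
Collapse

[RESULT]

 [-] workspace/                                      
>  [-] views/                                        
   [-] data/                                         
     [ ] server.toml                                 
     [x] worker.css                                  
     [ ] tsconfig.json                               
     [ ] test.html                                   
     [x] parser.css                                  
   [x] tsconfig.json                                 
   [-] vendor/                                       
     [-] views/                                      
       [ ] parser.yaml                               
       [x] handler.txt                               
       [x] package.json                              
     [ ] lib/                                        
       [ ] server.rs                                 
       [ ] logger.js                                 
       [ ] main.py                                   
                                                     
                                                     
                                                     
                                                     
                                                     


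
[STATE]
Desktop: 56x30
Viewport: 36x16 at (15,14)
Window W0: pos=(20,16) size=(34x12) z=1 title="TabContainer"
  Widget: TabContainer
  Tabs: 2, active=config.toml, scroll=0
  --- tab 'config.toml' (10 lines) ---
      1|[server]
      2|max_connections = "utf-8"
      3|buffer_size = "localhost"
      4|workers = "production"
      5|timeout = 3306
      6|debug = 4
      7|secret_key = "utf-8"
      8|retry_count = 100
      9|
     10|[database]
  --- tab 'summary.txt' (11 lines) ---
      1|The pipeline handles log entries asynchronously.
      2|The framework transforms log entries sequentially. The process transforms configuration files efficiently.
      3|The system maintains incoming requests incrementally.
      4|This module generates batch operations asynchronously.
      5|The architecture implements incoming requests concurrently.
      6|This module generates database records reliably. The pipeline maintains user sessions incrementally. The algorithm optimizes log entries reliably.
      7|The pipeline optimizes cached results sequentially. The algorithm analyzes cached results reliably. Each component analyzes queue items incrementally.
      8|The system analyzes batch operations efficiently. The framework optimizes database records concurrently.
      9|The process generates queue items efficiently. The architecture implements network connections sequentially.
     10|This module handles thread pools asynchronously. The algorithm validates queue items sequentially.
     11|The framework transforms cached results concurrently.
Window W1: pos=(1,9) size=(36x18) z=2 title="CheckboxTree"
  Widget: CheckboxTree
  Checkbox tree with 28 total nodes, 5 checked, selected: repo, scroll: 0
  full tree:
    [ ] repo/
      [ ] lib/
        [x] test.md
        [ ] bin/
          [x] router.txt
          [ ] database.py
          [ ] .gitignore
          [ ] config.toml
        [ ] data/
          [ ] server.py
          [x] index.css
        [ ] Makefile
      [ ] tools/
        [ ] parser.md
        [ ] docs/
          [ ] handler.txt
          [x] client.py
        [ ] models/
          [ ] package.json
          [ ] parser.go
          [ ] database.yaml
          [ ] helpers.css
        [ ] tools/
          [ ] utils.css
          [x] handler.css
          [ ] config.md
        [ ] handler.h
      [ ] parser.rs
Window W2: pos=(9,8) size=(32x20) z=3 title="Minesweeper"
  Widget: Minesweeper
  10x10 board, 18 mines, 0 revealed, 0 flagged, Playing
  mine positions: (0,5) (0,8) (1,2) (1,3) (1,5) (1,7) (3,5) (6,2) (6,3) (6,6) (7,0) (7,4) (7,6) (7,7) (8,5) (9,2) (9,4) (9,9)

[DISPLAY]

■■■■■                    ┃          
■■■■■                    ┃          
■■■■■                    ┃━━━━━━━━━━
■■■■■                    ┃          
■■■■■                    ┃──────────
■■■■■                    ┃ry.txt    
■■■■■                    ┃──────────
                         ┃          
                         ┃tf-8"     
                         ┃host"     
                         ┃n"        
                         ┃          
                         ┃          
━━━━━━━━━━━━━━━━━━━━━━━━━┛━━━━━━━━━━
                                    
                                    


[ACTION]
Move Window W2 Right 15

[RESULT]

.md      ┃■■■■■■■■■■                
         ┃■■■■■■■■■■                
uter.txt ┃■■■■■■■■■■                
tabase.py┃■■■■■■■■■■                
itignore ┃■■■■■■■■■■                
nfig.toml┃■■■■■■■■■■                
/        ┃■■■■■■■■■■                
rver.py  ┃                          
dex.css  ┃                          
file     ┃                          
         ┃                          
er.md    ┃                          
━━━━━━━━━┃                          
     ┗━━━┗━━━━━━━━━━━━━━━━━━━━━━━━━━
                                    
                                    


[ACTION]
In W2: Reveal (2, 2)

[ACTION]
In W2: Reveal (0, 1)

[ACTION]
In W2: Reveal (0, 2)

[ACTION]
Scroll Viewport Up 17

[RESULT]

                                    
                                    
                                    
                                    
                                    
                                    
                                    
                                    
         ┏━━━━━━━━━━━━━━━━━━━━━━━━━━
━━━━━━━━━┃ Minesweeper              
         ┠──────────────────────────
─────────┃■12■■■■■■■                
         ┃■■■■■■■■■■                
         ┃■■2■■■■■■■                
.md      ┃■■■■■■■■■■                
         ┃■■■■■■■■■■                


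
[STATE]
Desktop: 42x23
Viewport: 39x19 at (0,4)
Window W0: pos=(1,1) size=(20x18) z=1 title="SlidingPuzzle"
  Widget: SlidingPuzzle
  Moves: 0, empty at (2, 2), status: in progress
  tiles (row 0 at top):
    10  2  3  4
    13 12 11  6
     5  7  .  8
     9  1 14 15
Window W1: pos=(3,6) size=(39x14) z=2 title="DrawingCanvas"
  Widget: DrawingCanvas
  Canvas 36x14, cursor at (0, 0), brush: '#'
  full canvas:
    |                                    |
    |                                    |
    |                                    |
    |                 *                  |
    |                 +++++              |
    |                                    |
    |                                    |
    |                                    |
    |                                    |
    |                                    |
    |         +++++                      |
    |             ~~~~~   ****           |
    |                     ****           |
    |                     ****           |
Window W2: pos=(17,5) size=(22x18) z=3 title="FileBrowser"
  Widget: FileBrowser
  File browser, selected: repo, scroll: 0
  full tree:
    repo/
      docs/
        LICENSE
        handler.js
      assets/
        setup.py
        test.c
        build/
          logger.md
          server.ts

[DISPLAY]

 ┃┌────┬────┬────┬──┃                  
 ┃│ 10 │  2 │  3 ┏━━━━━━━━━━━━━━━━━━━━┓
 ┃├┏━━━━━━━━━━━━━┃ FileBrowser        ┃
 ┃│┃ DrawingCanva┠────────────────────┨
 ┃├┠─────────────┃> [-] repo/         ┃
 ┃│┃+            ┃    [+] docs/       ┃
 ┃├┃             ┃    [+] assets/     ┃
 ┃│┃             ┃                    ┃
 ┃└┃             ┃                    ┃
 ┃M┃             ┃                    ┃
 ┃ ┃             ┃                    ┃
 ┃ ┃             ┃                    ┃
 ┃ ┃             ┃                    ┃
 ┃ ┃             ┃                    ┃
 ┗━┃             ┃                    ┃
   ┗━━━━━━━━━━━━━┃                    ┃
                 ┃                    ┃
                 ┃                    ┃
                 ┗━━━━━━━━━━━━━━━━━━━━┛


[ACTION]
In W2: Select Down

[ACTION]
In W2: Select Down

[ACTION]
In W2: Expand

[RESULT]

 ┃┌────┬────┬────┬──┃                  
 ┃│ 10 │  2 │  3 ┏━━━━━━━━━━━━━━━━━━━━┓
 ┃├┏━━━━━━━━━━━━━┃ FileBrowser        ┃
 ┃│┃ DrawingCanva┠────────────────────┨
 ┃├┠─────────────┃  [-] repo/         ┃
 ┃│┃+            ┃    [+] docs/       ┃
 ┃├┃             ┃  > [-] assets/     ┃
 ┃│┃             ┃      setup.py      ┃
 ┃└┃             ┃      test.c        ┃
 ┃M┃             ┃      [+] build/    ┃
 ┃ ┃             ┃                    ┃
 ┃ ┃             ┃                    ┃
 ┃ ┃             ┃                    ┃
 ┃ ┃             ┃                    ┃
 ┗━┃             ┃                    ┃
   ┗━━━━━━━━━━━━━┃                    ┃
                 ┃                    ┃
                 ┃                    ┃
                 ┗━━━━━━━━━━━━━━━━━━━━┛


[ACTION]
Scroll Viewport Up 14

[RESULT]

                                       
 ┏━━━━━━━━━━━━━━━━━━┓                  
 ┃ SlidingPuzzle    ┃                  
 ┠──────────────────┨                  
 ┃┌────┬────┬────┬──┃                  
 ┃│ 10 │  2 │  3 ┏━━━━━━━━━━━━━━━━━━━━┓
 ┃├┏━━━━━━━━━━━━━┃ FileBrowser        ┃
 ┃│┃ DrawingCanva┠────────────────────┨
 ┃├┠─────────────┃  [-] repo/         ┃
 ┃│┃+            ┃    [+] docs/       ┃
 ┃├┃             ┃  > [-] assets/     ┃
 ┃│┃             ┃      setup.py      ┃
 ┃└┃             ┃      test.c        ┃
 ┃M┃             ┃      [+] build/    ┃
 ┃ ┃             ┃                    ┃
 ┃ ┃             ┃                    ┃
 ┃ ┃             ┃                    ┃
 ┃ ┃             ┃                    ┃
 ┗━┃             ┃                    ┃


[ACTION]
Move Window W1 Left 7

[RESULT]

                                       
 ┏━━━━━━━━━━━━━━━━━━┓                  
 ┃ SlidingPuzzle    ┃                  
 ┠──────────────────┨                  
 ┃┌────┬────┬────┬──┃                  
 ┃│ 10 │  2 │  3 ┏━━━━━━━━━━━━━━━━━━━━┓
┏━━━━━━━━━━━━━━━━┃ FileBrowser        ┃
┃ DrawingCanvas  ┠────────────────────┨
┠────────────────┃  [-] repo/         ┃
┃+               ┃    [+] docs/       ┃
┃                ┃  > [-] assets/     ┃
┃                ┃      setup.py      ┃
┃                ┃      test.c        ┃
┃                ┃      [+] build/    ┃
┃                ┃                    ┃
┃                ┃                    ┃
┃                ┃                    ┃
┃                ┃                    ┃
┃                ┃                    ┃


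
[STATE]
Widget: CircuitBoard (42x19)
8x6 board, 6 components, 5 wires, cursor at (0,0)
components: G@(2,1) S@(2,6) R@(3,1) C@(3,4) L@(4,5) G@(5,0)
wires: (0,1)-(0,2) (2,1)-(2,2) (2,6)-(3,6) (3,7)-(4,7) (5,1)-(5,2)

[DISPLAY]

   0 1 2 3 4 5 6 7                        
0  [.]  · ─ ·                             
                                          
1                                         
                                          
2       G ─ ·               S             
                            │             
3       R           C       ·   ·         
                                │         
4                       L       ·         
                                          
5   G   · ─ ·                             
Cursor: (0,0)                             
                                          
                                          
                                          
                                          
                                          
                                          


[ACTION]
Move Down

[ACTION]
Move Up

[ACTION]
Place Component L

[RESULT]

   0 1 2 3 4 5 6 7                        
0  [L]  · ─ ·                             
                                          
1                                         
                                          
2       G ─ ·               S             
                            │             
3       R           C       ·   ·         
                                │         
4                       L       ·         
                                          
5   G   · ─ ·                             
Cursor: (0,0)                             
                                          
                                          
                                          
                                          
                                          
                                          


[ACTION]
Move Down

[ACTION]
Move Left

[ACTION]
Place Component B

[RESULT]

   0 1 2 3 4 5 6 7                        
0   L   · ─ ·                             
                                          
1  [B]                                    
                                          
2       G ─ ·               S             
                            │             
3       R           C       ·   ·         
                                │         
4                       L       ·         
                                          
5   G   · ─ ·                             
Cursor: (1,0)                             
                                          
                                          
                                          
                                          
                                          
                                          
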